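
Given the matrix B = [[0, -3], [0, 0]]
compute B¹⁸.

[[0, 0], [0, 0]]

B is strictly triangular, hence nilpotent: B² = 0, so B¹⁸ = 0.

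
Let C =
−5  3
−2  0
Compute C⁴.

tr C = −5 and det C = 6, so the characteristic polynomial is λ² − (−5)λ + (6) with roots −3 and −2.
Eigenvectors give P = [[3, −1], [2, −1]] with P⁻¹ = [[1, −1], [2, −3]], and C = P·diag(−3, −2)·P⁻¹.
Then C⁴ = P·diag(81, 16)·P⁻¹ = [[243, −16], [162, −16]] · [[1, −1], [2, −3]] = [[211, −195], [130, −114]].

[[211, −195], [130, −114]]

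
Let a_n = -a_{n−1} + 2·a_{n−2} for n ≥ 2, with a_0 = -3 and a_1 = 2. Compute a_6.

With companion matrix A = [[-1, 2], [1, 0]], [a_n, a_{n−1}]ᵀ = A·[a_{n−1}, a_{n−2}]ᵀ, so [a_6, a_5]ᵀ = A⁵·[a_1, a_0]ᵀ.
A⁵ = [[-21, 22], [11, -10]], giving [a_6, a_5]ᵀ = [[-108], [52]].

-108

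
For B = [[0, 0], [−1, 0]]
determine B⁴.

B is strictly triangular, hence nilpotent: B² = 0, so B⁴ = 0.

[[0, 0], [0, 0]]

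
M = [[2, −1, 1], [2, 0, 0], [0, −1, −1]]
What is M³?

M² = [[2, −3, 1], [4, −2, 2], [−2, 1, 1]]
M³ = [[−2, −3, 1], [4, −6, 2], [−2, 1, −3]]

[[−2, −3, 1], [4, −6, 2], [−2, 1, −3]]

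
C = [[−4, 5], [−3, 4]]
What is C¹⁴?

[[1, 0], [0, 1]]

C² = I (check: tr C = 0 and det C = −1), so C¹⁴ = I since 14 is even.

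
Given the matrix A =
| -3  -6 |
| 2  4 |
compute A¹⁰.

[[-3, -6], [2, 4]]

A² = A (a projection; rank 1, trace 1), so A¹⁰ = A.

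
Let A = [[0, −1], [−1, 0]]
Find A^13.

[[0, −1], [−1, 0]]

A² = I (check: tr A = 0 and det A = −1), so A^13 = A since 13 is odd.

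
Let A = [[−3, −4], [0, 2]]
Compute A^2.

[[9, 4], [0, 4]]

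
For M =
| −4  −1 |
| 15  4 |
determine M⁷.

M² = I (check: tr M = 0 and det M = −1), so M⁷ = M since 7 is odd.

[[−4, −1], [15, 4]]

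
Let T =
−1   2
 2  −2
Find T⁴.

T² = [[5, −6], [−6, 8]]
T³ = [[−17, 22], [22, −28]]
T⁴ = [[61, −78], [−78, 100]]

[[61, −78], [−78, 100]]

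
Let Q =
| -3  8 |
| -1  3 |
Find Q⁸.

[[1, 0], [0, 1]]

Q² = I (check: tr Q = 0 and det Q = -1), so Q⁸ = I since 8 is even.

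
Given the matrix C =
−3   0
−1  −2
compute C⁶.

tr C = −5 and det C = 6, so the characteristic polynomial is λ² − (−5)λ + (6) with roots −2 and −3.
Eigenvectors give P = [[0, 1], [−1, 1]] with P⁻¹ = [[1, −1], [1, 0]], and C = P·diag(−2, −3)·P⁻¹.
Then C⁶ = P·diag(64, 729)·P⁻¹ = [[0, 729], [−64, 729]] · [[1, −1], [1, 0]] = [[729, 0], [665, 64]].

[[729, 0], [665, 64]]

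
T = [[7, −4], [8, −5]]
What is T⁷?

tr T = 2 and det T = −3, so the characteristic polynomial is λ² − (2)λ + (−3) with roots 3 and −1.
Eigenvectors give P = [[1, −1], [1, −2]] with P⁻¹ = [[2, −1], [1, −1]], and T = P·diag(3, −1)·P⁻¹.
Then T⁷ = P·diag(2187, −1)·P⁻¹ = [[2187, 1], [2187, 2]] · [[2, −1], [1, −1]] = [[4375, −2188], [4376, −2189]].

[[4375, −2188], [4376, −2189]]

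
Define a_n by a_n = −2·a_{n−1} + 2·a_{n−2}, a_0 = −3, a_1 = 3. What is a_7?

With companion matrix Q = [[−2, 2], [1, 0]], [a_n, a_{n−1}]ᵀ = Q·[a_{n−1}, a_{n−2}]ᵀ, so [a_7, a_6]ᵀ = Q^6·[a_1, a_0]ᵀ.
Q^6 = [[328, −240], [−120, 88]], giving [a_7, a_6]ᵀ = [[1704], [−624]].

1704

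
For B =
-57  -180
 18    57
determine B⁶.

tr B = 0 and det B = -9, so the characteristic polynomial is λ² − (0)λ + (-9) with roots 3 and -3.
Eigenvectors give P = [[-3, -10], [1, 3]] with P⁻¹ = [[3, 10], [-1, -3]], and B = P·diag(3, -3)·P⁻¹.
Then B⁶ = P·diag(729, 729)·P⁻¹ = [[-2187, -7290], [729, 2187]] · [[3, 10], [-1, -3]] = [[729, 0], [0, 729]].

[[729, 0], [0, 729]]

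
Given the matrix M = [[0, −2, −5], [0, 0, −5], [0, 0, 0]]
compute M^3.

[[0, 0, 0], [0, 0, 0], [0, 0, 0]]

M is strictly triangular, hence nilpotent: M^3 = 0, so M^3 = 0.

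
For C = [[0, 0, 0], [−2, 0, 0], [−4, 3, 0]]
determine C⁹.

C is strictly triangular, hence nilpotent: C³ = 0, so C⁹ = 0.

[[0, 0, 0], [0, 0, 0], [0, 0, 0]]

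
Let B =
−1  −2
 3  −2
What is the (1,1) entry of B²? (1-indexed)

−5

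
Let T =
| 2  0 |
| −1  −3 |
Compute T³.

T² = [[4, 0], [1, 9]]
T³ = [[8, 0], [−7, −27]]

[[8, 0], [−7, −27]]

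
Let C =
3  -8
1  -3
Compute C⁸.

C² = I (check: tr C = 0 and det C = -1), so C⁸ = I since 8 is even.

[[1, 0], [0, 1]]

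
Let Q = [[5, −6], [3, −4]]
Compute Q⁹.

[[1025, −1026], [513, −514]]

tr Q = 1 and det Q = −2, so the characteristic polynomial is λ² − (1)λ + (−2) with roots 2 and −1.
Eigenvectors give P = [[2, −1], [1, −1]] with P⁻¹ = [[1, −1], [1, −2]], and Q = P·diag(2, −1)·P⁻¹.
Then Q⁹ = P·diag(512, −1)·P⁻¹ = [[1024, 1], [512, 1]] · [[1, −1], [1, −2]] = [[1025, −1026], [513, −514]].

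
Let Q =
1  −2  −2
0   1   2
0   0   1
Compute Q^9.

[[1, −18, −162], [0, 1, 18], [0, 0, 1]]

Q = I + N where N = [[0, −2, −2], [0, 0, 2], [0, 0, 0]] is strictly upper-triangular, so N^3 = 0.
(I + N)^9 = I + 9·N + 36·N^2 = [[1, −18, −162], [0, 1, 18], [0, 0, 1]].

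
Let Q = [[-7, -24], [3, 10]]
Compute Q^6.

[[-503, -1512], [189, 568]]

tr Q = 3 and det Q = 2, so the characteristic polynomial is λ² − (3)λ + (2) with roots 2 and 1.
Eigenvectors give P = [[-8, -3], [3, 1]] with P⁻¹ = [[1, 3], [-3, -8]], and Q = P·diag(2, 1)·P⁻¹.
Then Q^6 = P·diag(64, 1)·P⁻¹ = [[-512, -3], [192, 1]] · [[1, 3], [-3, -8]] = [[-503, -1512], [189, 568]].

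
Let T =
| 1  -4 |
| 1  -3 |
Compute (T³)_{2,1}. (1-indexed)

T² = [[-3, 8], [-2, 5]]
T³ = [[5, -12], [3, -7]]

3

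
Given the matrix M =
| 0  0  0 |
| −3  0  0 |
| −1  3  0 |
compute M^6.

[[0, 0, 0], [0, 0, 0], [0, 0, 0]]

M is strictly triangular, hence nilpotent: M^3 = 0, so M^6 = 0.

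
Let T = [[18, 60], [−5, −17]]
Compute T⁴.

tr T = 1 and det T = −6, so the characteristic polynomial is λ² − (1)λ + (−6) with roots −2 and 3.
Eigenvectors give P = [[−3, 4], [1, −1]] with P⁻¹ = [[1, 4], [1, 3]], and T = P·diag(−2, 3)·P⁻¹.
Then T⁴ = P·diag(16, 81)·P⁻¹ = [[−48, 324], [16, −81]] · [[1, 4], [1, 3]] = [[276, 780], [−65, −179]].

[[276, 780], [−65, −179]]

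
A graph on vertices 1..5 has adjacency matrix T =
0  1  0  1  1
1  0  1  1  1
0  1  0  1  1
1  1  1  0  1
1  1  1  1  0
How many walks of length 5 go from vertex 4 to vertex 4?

The number of length-5 walks from vertex 4 to vertex 4 is entry (4,4) of T⁵, where T is the adjacency matrix.
T² = [[3, 2, 3, 2, 2], [2, 4, 2, 3, 3], [3, 2, 3, 2, 2], [2, 3, 2, 4, 3], [2, 3, 2, 3, 4]]
T³ = [[6, 10, 6, 10, 10], [10, 10, 10, 11, 11], [6, 10, 6, 10, 10], [10, 11, 10, 10, 11], [10, 11, 10, 11, 10]]
T⁴ = [[30, 32, 30, 32, 32], [32, 42, 32, 41, 41], [30, 32, 30, 32, 32], [32, 41, 32, 42, 41], [32, 41, 32, 41, 42]]
T⁵ = [[96, 124, 96, 124, 124], [124, 146, 124, 147, 147], [96, 124, 96, 124, 124], [124, 147, 124, 146, 147], [124, 147, 124, 147, 146]]

146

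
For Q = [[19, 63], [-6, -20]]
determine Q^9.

[[3079, 10773], [-1026, -3590]]

tr Q = -1 and det Q = -2, so the characteristic polynomial is λ² − (-1)λ + (-2) with roots 1 and -2.
Eigenvectors give P = [[-7, -3], [2, 1]] with P⁻¹ = [[-1, -3], [2, 7]], and Q = P·diag(1, -2)·P⁻¹.
Then Q^9 = P·diag(1, -512)·P⁻¹ = [[-7, 1536], [2, -512]] · [[-1, -3], [2, 7]] = [[3079, 10773], [-1026, -3590]].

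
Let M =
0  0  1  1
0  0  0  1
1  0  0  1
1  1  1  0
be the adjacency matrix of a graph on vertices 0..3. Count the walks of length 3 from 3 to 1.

The number of length-3 walks from vertex 3 to vertex 1 is entry (3,1) of M^3, where M is the adjacency matrix.
M^2 = [[2, 1, 1, 1], [1, 1, 1, 0], [1, 1, 2, 1], [1, 0, 1, 3]]
M^3 = [[2, 1, 3, 4], [1, 0, 1, 3], [3, 1, 2, 4], [4, 3, 4, 2]]

3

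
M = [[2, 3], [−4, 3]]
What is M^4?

[[−236, −165], [220, −291]]

M^2 = [[−8, 15], [−20, −3]]
M^3 = [[−76, 21], [−28, −69]]
M^4 = [[−236, −165], [220, −291]]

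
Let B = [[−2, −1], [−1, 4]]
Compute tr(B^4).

B^2 = [[5, −2], [−2, 17]]
B^3 = [[−8, −13], [−13, 70]]
B^4 = [[29, −44], [−44, 293]]

322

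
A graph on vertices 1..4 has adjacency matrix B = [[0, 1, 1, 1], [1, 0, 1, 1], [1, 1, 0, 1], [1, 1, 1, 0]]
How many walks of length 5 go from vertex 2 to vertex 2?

The number of length-5 walks from vertex 2 to vertex 2 is entry (2,2) of B^5, where B is the adjacency matrix.
B^2 = [[3, 2, 2, 2], [2, 3, 2, 2], [2, 2, 3, 2], [2, 2, 2, 3]]
B^3 = [[6, 7, 7, 7], [7, 6, 7, 7], [7, 7, 6, 7], [7, 7, 7, 6]]
B^4 = [[21, 20, 20, 20], [20, 21, 20, 20], [20, 20, 21, 20], [20, 20, 20, 21]]
B^5 = [[60, 61, 61, 61], [61, 60, 61, 61], [61, 61, 60, 61], [61, 61, 61, 60]]

60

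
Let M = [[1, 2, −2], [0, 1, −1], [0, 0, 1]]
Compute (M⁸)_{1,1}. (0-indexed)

1

M = I + N where N = [[0, 2, −2], [0, 0, −1], [0, 0, 0]] is strictly upper-triangular, so N³ = 0.
(I + N)⁸ = I + 8·N + 28·N² = [[1, 16, −72], [0, 1, −8], [0, 0, 1]].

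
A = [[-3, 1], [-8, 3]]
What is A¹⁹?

[[-3, 1], [-8, 3]]

A² = I (check: tr A = 0 and det A = -1), so A¹⁹ = A since 19 is odd.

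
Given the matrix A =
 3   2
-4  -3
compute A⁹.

A² = I (check: tr A = 0 and det A = -1), so A⁹ = A since 9 is odd.

[[3, 2], [-4, -3]]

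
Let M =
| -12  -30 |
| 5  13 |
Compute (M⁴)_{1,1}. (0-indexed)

tr M = 1 and det M = -6, so the characteristic polynomial is λ² − (1)λ + (-6) with roots 3 and -2.
Eigenvectors give P = [[-2, -3], [1, 1]] with P⁻¹ = [[1, 3], [-1, -2]], and M = P·diag(3, -2)·P⁻¹.
Then M⁴ = P·diag(81, 16)·P⁻¹ = [[-162, -48], [81, 16]] · [[1, 3], [-1, -2]] = [[-114, -390], [65, 211]].

211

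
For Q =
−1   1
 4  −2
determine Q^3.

Q^2 = [[5, −3], [−12, 8]]
Q^3 = [[−17, 11], [44, −28]]

[[−17, 11], [44, −28]]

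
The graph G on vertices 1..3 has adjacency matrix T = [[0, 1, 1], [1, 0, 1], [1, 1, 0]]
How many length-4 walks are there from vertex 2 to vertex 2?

6

The number of length-4 walks from vertex 2 to vertex 2 is entry (2,2) of T⁴, where T is the adjacency matrix.
T² = [[2, 1, 1], [1, 2, 1], [1, 1, 2]]
T³ = [[2, 3, 3], [3, 2, 3], [3, 3, 2]]
T⁴ = [[6, 5, 5], [5, 6, 5], [5, 5, 6]]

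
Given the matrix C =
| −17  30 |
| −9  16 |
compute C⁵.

[[−197, 330], [−99, 166]]

tr C = −1 and det C = −2, so the characteristic polynomial is λ² − (−1)λ + (−2) with roots −2 and 1.
Eigenvectors give P = [[2, −5], [1, −3]] with P⁻¹ = [[3, −5], [1, −2]], and C = P·diag(−2, 1)·P⁻¹.
Then C⁵ = P·diag(−32, 1)·P⁻¹ = [[−64, −5], [−32, −3]] · [[3, −5], [1, −2]] = [[−197, 330], [−99, 166]].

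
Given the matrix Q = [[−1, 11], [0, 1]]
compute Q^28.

[[1, 0], [0, 1]]

Q² = I (check: tr Q = 0 and det Q = −1), so Q^28 = I since 28 is even.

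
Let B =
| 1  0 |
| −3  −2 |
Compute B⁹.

[[1, 0], [−513, −512]]

tr B = −1 and det B = −2, so the characteristic polynomial is λ² − (−1)λ + (−2) with roots −2 and 1.
Eigenvectors give P = [[0, 1], [−1, −1]] with P⁻¹ = [[−1, −1], [1, 0]], and B = P·diag(−2, 1)·P⁻¹.
Then B⁹ = P·diag(−512, 1)·P⁻¹ = [[0, 1], [512, −1]] · [[−1, −1], [1, 0]] = [[1, 0], [−513, −512]].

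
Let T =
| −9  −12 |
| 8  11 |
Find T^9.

tr T = 2 and det T = −3, so the characteristic polynomial is λ² − (2)λ + (−3) with roots 3 and −1.
Eigenvectors give P = [[−1, −3], [1, 2]] with P⁻¹ = [[2, 3], [−1, −1]], and T = P·diag(3, −1)·P⁻¹.
Then T^9 = P·diag(19683, −1)·P⁻¹ = [[−19683, 3], [19683, −2]] · [[2, 3], [−1, −1]] = [[−39369, −59052], [39368, 59051]].

[[−39369, −59052], [39368, 59051]]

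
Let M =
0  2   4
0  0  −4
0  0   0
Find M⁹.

[[0, 0, 0], [0, 0, 0], [0, 0, 0]]

M is strictly triangular, hence nilpotent: M³ = 0, so M⁹ = 0.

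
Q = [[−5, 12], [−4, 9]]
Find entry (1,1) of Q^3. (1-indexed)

tr Q = 4 and det Q = 3, so the characteristic polynomial is λ² − (4)λ + (3) with roots 1 and 3.
Eigenvectors give P = [[2, −3], [1, −2]] with P⁻¹ = [[2, −3], [1, −2]], and Q = P·diag(1, 3)·P⁻¹.
Then Q^3 = P·diag(1, 27)·P⁻¹ = [[2, −81], [1, −54]] · [[2, −3], [1, −2]] = [[−77, 156], [−52, 105]].

−77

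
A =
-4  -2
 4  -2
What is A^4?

[[-224, 48], [-96, -272]]

A^2 = [[8, 12], [-24, -4]]
A^3 = [[16, -40], [80, 56]]
A^4 = [[-224, 48], [-96, -272]]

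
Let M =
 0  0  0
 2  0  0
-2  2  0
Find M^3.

[[0, 0, 0], [0, 0, 0], [0, 0, 0]]

M is strictly triangular, hence nilpotent: M^3 = 0, so M^3 = 0.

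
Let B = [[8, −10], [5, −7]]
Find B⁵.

tr B = 1 and det B = −6, so the characteristic polynomial is λ² − (1)λ + (−6) with roots 3 and −2.
Eigenvectors give P = [[2, 1], [1, 1]] with P⁻¹ = [[1, −1], [−1, 2]], and B = P·diag(3, −2)·P⁻¹.
Then B⁵ = P·diag(243, −32)·P⁻¹ = [[486, −32], [243, −32]] · [[1, −1], [−1, 2]] = [[518, −550], [275, −307]].

[[518, −550], [275, −307]]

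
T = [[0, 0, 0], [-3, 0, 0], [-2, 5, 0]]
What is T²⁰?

T is strictly triangular, hence nilpotent: T³ = 0, so T²⁰ = 0.

[[0, 0, 0], [0, 0, 0], [0, 0, 0]]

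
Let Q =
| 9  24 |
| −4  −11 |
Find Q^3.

[[57, 168], [−28, −83]]

tr Q = −2 and det Q = −3, so the characteristic polynomial is λ² − (−2)λ + (−3) with roots −3 and 1.
Eigenvectors give P = [[−2, 3], [1, −1]] with P⁻¹ = [[1, 3], [1, 2]], and Q = P·diag(−3, 1)·P⁻¹.
Then Q^3 = P·diag(−27, 1)·P⁻¹ = [[54, 3], [−27, −1]] · [[1, 3], [1, 2]] = [[57, 168], [−28, −83]].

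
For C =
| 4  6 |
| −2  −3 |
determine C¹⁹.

C² = C (a projection; rank 1, trace 1), so C¹⁹ = C.

[[4, 6], [−2, −3]]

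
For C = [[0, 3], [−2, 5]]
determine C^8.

tr C = 5 and det C = 6, so the characteristic polynomial is λ² − (5)λ + (6) with roots 3 and 2.
Eigenvectors give P = [[1, −3], [1, −2]] with P⁻¹ = [[−2, 3], [−1, 1]], and C = P·diag(3, 2)·P⁻¹.
Then C^8 = P·diag(6561, 256)·P⁻¹ = [[6561, −768], [6561, −512]] · [[−2, 3], [−1, 1]] = [[−12354, 18915], [−12610, 19171]].

[[−12354, 18915], [−12610, 19171]]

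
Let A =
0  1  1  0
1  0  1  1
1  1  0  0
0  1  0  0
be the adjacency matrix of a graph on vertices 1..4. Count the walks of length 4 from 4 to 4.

The number of length-4 walks from vertex 4 to vertex 4 is entry (4,4) of A⁴, where A is the adjacency matrix.
A² = [[2, 1, 1, 1], [1, 3, 1, 0], [1, 1, 2, 1], [1, 0, 1, 1]]
A³ = [[2, 4, 3, 1], [4, 2, 4, 3], [3, 4, 2, 1], [1, 3, 1, 0]]
A⁴ = [[7, 6, 6, 4], [6, 11, 6, 2], [6, 6, 7, 4], [4, 2, 4, 3]]

3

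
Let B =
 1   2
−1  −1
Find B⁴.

[[1, 0], [0, 1]]

B² = [[−1, 0], [0, −1]]
B³ = [[−1, −2], [1, 1]]
B⁴ = [[1, 0], [0, 1]]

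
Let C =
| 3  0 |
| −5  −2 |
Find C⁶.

tr C = 1 and det C = −6, so the characteristic polynomial is λ² − (1)λ + (−6) with roots 3 and −2.
Eigenvectors give P = [[−1, 0], [1, −1]] with P⁻¹ = [[−1, 0], [−1, −1]], and C = P·diag(3, −2)·P⁻¹.
Then C⁶ = P·diag(729, 64)·P⁻¹ = [[−729, 0], [729, −64]] · [[−1, 0], [−1, −1]] = [[729, 0], [−665, 64]].

[[729, 0], [−665, 64]]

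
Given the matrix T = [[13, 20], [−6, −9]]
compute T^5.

[[1453, 2420], [−726, −1209]]

tr T = 4 and det T = 3, so the characteristic polynomial is λ² − (4)λ + (3) with roots 1 and 3.
Eigenvectors give P = [[−5, −2], [3, 1]] with P⁻¹ = [[1, 2], [−3, −5]], and T = P·diag(1, 3)·P⁻¹.
Then T^5 = P·diag(1, 243)·P⁻¹ = [[−5, −486], [3, 243]] · [[1, 2], [−3, −5]] = [[1453, 2420], [−726, −1209]].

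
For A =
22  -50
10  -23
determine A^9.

tr A = -1 and det A = -6, so the characteristic polynomial is λ² − (-1)λ + (-6) with roots 2 and -3.
Eigenvectors give P = [[5, 2], [2, 1]] with P⁻¹ = [[1, -2], [-2, 5]], and A = P·diag(2, -3)·P⁻¹.
Then A^9 = P·diag(512, -19683)·P⁻¹ = [[2560, -39366], [1024, -19683]] · [[1, -2], [-2, 5]] = [[81292, -201950], [40390, -100463]].

[[81292, -201950], [40390, -100463]]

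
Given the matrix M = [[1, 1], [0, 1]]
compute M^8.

[[1, 8], [0, 1]]

M = I + N where N = [[0, 1], [0, 0]] is strictly upper-triangular, so N^2 = 0.
(I + N)^8 = I + 8·N = [[1, 8], [0, 1]].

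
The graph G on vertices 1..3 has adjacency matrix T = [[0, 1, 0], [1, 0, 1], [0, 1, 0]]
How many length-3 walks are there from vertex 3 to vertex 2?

2

The number of length-3 walks from vertex 3 to vertex 2 is entry (3,2) of T^3, where T is the adjacency matrix.
T^2 = [[1, 0, 1], [0, 2, 0], [1, 0, 1]]
T^3 = [[0, 2, 0], [2, 0, 2], [0, 2, 0]]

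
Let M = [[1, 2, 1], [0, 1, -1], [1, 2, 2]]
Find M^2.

[[2, 6, 1], [-1, -1, -3], [3, 8, 3]]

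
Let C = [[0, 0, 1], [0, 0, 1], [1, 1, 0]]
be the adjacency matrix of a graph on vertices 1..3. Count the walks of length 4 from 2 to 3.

The number of length-4 walks from vertex 2 to vertex 3 is entry (2,3) of C⁴, where C is the adjacency matrix.
C² = [[1, 1, 0], [1, 1, 0], [0, 0, 2]]
C³ = [[0, 0, 2], [0, 0, 2], [2, 2, 0]]
C⁴ = [[2, 2, 0], [2, 2, 0], [0, 0, 4]]

0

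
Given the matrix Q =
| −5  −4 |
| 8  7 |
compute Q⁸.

[[−6559, −6560], [13120, 13121]]

tr Q = 2 and det Q = −3, so the characteristic polynomial is λ² − (2)λ + (−3) with roots −1 and 3.
Eigenvectors give P = [[−1, −1], [1, 2]] with P⁻¹ = [[−2, −1], [1, 1]], and Q = P·diag(−1, 3)·P⁻¹.
Then Q⁸ = P·diag(1, 6561)·P⁻¹ = [[−1, −6561], [1, 13122]] · [[−2, −1], [1, 1]] = [[−6559, −6560], [13120, 13121]].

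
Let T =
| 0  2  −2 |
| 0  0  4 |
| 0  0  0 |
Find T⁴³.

T is strictly triangular, hence nilpotent: T³ = 0, so T⁴³ = 0.

[[0, 0, 0], [0, 0, 0], [0, 0, 0]]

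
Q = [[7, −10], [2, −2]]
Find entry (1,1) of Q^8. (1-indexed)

tr Q = 5 and det Q = 6, so the characteristic polynomial is λ² − (5)λ + (6) with roots 2 and 3.
Eigenvectors give P = [[2, 5], [1, 2]] with P⁻¹ = [[−2, 5], [1, −2]], and Q = P·diag(2, 3)·P⁻¹.
Then Q^8 = P·diag(256, 6561)·P⁻¹ = [[512, 32805], [256, 13122]] · [[−2, 5], [1, −2]] = [[31781, −63050], [12610, −24964]].

31781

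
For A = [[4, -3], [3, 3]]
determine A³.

[[-35, -84], [84, -63]]

A² = [[7, -21], [21, 0]]
A³ = [[-35, -84], [84, -63]]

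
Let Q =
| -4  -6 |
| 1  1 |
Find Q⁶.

[[190, 378], [-63, -125]]

tr Q = -3 and det Q = 2, so the characteristic polynomial is λ² − (-3)λ + (2) with roots -2 and -1.
Eigenvectors give P = [[3, 2], [-1, -1]] with P⁻¹ = [[1, 2], [-1, -3]], and Q = P·diag(-2, -1)·P⁻¹.
Then Q⁶ = P·diag(64, 1)·P⁻¹ = [[192, 2], [-64, -1]] · [[1, 2], [-1, -3]] = [[190, 378], [-63, -125]].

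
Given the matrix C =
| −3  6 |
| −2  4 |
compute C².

[[−3, 6], [−2, 4]]

C² = C (a projection; rank 1, trace 1), so C² = C.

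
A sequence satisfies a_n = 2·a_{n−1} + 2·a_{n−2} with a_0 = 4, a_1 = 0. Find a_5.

128

With companion matrix C = [[2, 2], [1, 0]], [a_n, a_{n−1}]ᵀ = C·[a_{n−1}, a_{n−2}]ᵀ, so [a_5, a_4]ᵀ = C^4·[a_1, a_0]ᵀ.
C^4 = [[44, 32], [16, 12]], giving [a_5, a_4]ᵀ = [[128], [48]].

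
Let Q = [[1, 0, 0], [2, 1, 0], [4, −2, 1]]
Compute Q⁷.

[[1, 0, 0], [14, 1, 0], [−56, −14, 1]]

Q = I + N where N = [[0, 0, 0], [2, 0, 0], [4, −2, 0]] is strictly lower-triangular, so N³ = 0.
(I + N)⁷ = I + 7·N + 21·N² = [[1, 0, 0], [14, 1, 0], [−56, −14, 1]].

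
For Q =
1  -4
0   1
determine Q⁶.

Q = I + N where N = [[0, -4], [0, 0]] is strictly upper-triangular, so N² = 0.
(I + N)⁶ = I + 6·N = [[1, -24], [0, 1]].

[[1, -24], [0, 1]]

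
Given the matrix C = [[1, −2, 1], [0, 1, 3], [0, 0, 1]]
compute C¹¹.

C = I + N where N = [[0, −2, 1], [0, 0, 3], [0, 0, 0]] is strictly upper-triangular, so N³ = 0.
(I + N)¹¹ = I + 11·N + 55·N² = [[1, −22, −319], [0, 1, 33], [0, 0, 1]].

[[1, −22, −319], [0, 1, 33], [0, 0, 1]]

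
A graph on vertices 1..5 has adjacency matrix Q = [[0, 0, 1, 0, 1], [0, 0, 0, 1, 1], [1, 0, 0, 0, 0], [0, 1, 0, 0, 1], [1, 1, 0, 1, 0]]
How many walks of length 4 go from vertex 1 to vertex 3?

0

The number of length-4 walks from vertex 1 to vertex 3 is entry (1,3) of Q⁴, where Q is the adjacency matrix.
Q² = [[2, 1, 0, 1, 0], [1, 2, 0, 1, 1], [0, 0, 1, 0, 1], [1, 1, 0, 2, 1], [0, 1, 1, 1, 3]]
Q³ = [[0, 1, 2, 1, 4], [1, 2, 1, 3, 4], [2, 1, 0, 1, 0], [1, 3, 1, 2, 4], [4, 4, 0, 4, 2]]
Q⁴ = [[6, 5, 0, 5, 2], [5, 7, 1, 6, 6], [0, 1, 2, 1, 4], [5, 6, 1, 7, 6], [2, 6, 4, 6, 12]]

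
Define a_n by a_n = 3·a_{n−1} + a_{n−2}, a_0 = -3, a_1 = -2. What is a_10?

-124584

With companion matrix M = [[3, 1], [1, 0]], [a_n, a_{n−1}]ᵀ = M·[a_{n−1}, a_{n−2}]ᵀ, so [a_10, a_9]ᵀ = M⁹·[a_1, a_0]ᵀ.
M⁹ = [[42837, 12970], [12970, 3927]], giving [a_10, a_9]ᵀ = [[-124584], [-37721]].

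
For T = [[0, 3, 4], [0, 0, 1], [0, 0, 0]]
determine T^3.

T is strictly triangular, hence nilpotent: T^3 = 0, so T^3 = 0.

[[0, 0, 0], [0, 0, 0], [0, 0, 0]]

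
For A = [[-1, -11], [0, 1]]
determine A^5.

A² = I (check: tr A = 0 and det A = -1), so A^5 = A since 5 is odd.

[[-1, -11], [0, 1]]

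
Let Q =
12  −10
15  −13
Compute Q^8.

tr Q = −1 and det Q = −6, so the characteristic polynomial is λ² − (−1)λ + (−6) with roots −3 and 2.
Eigenvectors give P = [[2, 1], [3, 1]] with P⁻¹ = [[−1, 1], [3, −2]], and Q = P·diag(−3, 2)·P⁻¹.
Then Q^8 = P·diag(6561, 256)·P⁻¹ = [[13122, 256], [19683, 256]] · [[−1, 1], [3, −2]] = [[−12354, 12610], [−18915, 19171]].

[[−12354, 12610], [−18915, 19171]]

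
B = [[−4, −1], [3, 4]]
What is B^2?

[[13, 0], [0, 13]]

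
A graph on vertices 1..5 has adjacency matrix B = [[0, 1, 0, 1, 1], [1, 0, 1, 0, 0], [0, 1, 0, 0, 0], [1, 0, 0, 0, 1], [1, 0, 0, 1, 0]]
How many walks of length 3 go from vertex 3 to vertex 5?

The number of length-3 walks from vertex 3 to vertex 5 is entry (3,5) of B³, where B is the adjacency matrix.
B² = [[3, 0, 1, 1, 1], [0, 2, 0, 1, 1], [1, 0, 1, 0, 0], [1, 1, 0, 2, 1], [1, 1, 0, 1, 2]]
B³ = [[2, 4, 0, 4, 4], [4, 0, 2, 1, 1], [0, 2, 0, 1, 1], [4, 1, 1, 2, 3], [4, 1, 1, 3, 2]]

1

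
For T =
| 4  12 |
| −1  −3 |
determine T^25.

T² = T (a projection; rank 1, trace 1), so T^25 = T.

[[4, 12], [−1, −3]]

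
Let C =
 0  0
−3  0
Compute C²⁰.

[[0, 0], [0, 0]]

C is strictly triangular, hence nilpotent: C² = 0, so C²⁰ = 0.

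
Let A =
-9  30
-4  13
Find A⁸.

[[-32799, 98400], [-13120, 39361]]

tr A = 4 and det A = 3, so the characteristic polynomial is λ² − (4)λ + (3) with roots 1 and 3.
Eigenvectors give P = [[3, -5], [1, -2]] with P⁻¹ = [[2, -5], [1, -3]], and A = P·diag(1, 3)·P⁻¹.
Then A⁸ = P·diag(1, 6561)·P⁻¹ = [[3, -32805], [1, -13122]] · [[2, -5], [1, -3]] = [[-32799, 98400], [-13120, 39361]].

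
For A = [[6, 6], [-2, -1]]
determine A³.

[[84, 114], [-38, -49]]

tr A = 5 and det A = 6, so the characteristic polynomial is λ² − (5)λ + (6) with roots 3 and 2.
Eigenvectors give P = [[-2, -3], [1, 2]] with P⁻¹ = [[-2, -3], [1, 2]], and A = P·diag(3, 2)·P⁻¹.
Then A³ = P·diag(27, 8)·P⁻¹ = [[-54, -24], [27, 16]] · [[-2, -3], [1, 2]] = [[84, 114], [-38, -49]].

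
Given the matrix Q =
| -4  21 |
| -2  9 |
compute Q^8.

tr Q = 5 and det Q = 6, so the characteristic polynomial is λ² − (5)λ + (6) with roots 2 and 3.
Eigenvectors give P = [[7, 3], [2, 1]] with P⁻¹ = [[1, -3], [-2, 7]], and Q = P·diag(2, 3)·P⁻¹.
Then Q^8 = P·diag(256, 6561)·P⁻¹ = [[1792, 19683], [512, 6561]] · [[1, -3], [-2, 7]] = [[-37574, 132405], [-12610, 44391]].

[[-37574, 132405], [-12610, 44391]]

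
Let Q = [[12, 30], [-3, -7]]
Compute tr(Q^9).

20195

tr Q = 5 and det Q = 6, so the characteristic polynomial is λ² − (5)λ + (6) with roots 3 and 2.
Eigenvectors give P = [[10, -3], [-3, 1]] with P⁻¹ = [[1, 3], [3, 10]], and Q = P·diag(3, 2)·P⁻¹.
Then Q^9 = P·diag(19683, 512)·P⁻¹ = [[196830, -1536], [-59049, 512]] · [[1, 3], [3, 10]] = [[192222, 575130], [-57513, -172027]].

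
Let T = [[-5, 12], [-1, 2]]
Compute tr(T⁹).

-513

tr T = -3 and det T = 2, so the characteristic polynomial is λ² − (-3)λ + (2) with roots -2 and -1.
Eigenvectors give P = [[4, 3], [1, 1]] with P⁻¹ = [[1, -3], [-1, 4]], and T = P·diag(-2, -1)·P⁻¹.
Then T⁹ = P·diag(-512, -1)·P⁻¹ = [[-2048, -3], [-512, -1]] · [[1, -3], [-1, 4]] = [[-2045, 6132], [-511, 1532]].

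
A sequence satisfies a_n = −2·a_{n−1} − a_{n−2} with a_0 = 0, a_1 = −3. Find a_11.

−33

With companion matrix Q = [[−2, −1], [1, 0]], [a_n, a_{n−1}]ᵀ = Q·[a_{n−1}, a_{n−2}]ᵀ, so [a_11, a_10]ᵀ = Q¹⁰·[a_1, a_0]ᵀ.
Q¹⁰ = [[11, 10], [−10, −9]], giving [a_11, a_10]ᵀ = [[−33], [30]].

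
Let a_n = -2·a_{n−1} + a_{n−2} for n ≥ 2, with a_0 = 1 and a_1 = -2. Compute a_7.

-408

With companion matrix C = [[-2, 1], [1, 0]], [a_n, a_{n−1}]ᵀ = C·[a_{n−1}, a_{n−2}]ᵀ, so [a_7, a_6]ᵀ = C⁶·[a_1, a_0]ᵀ.
C⁶ = [[169, -70], [-70, 29]], giving [a_7, a_6]ᵀ = [[-408], [169]].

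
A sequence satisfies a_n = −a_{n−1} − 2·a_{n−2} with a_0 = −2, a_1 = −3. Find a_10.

With companion matrix M = [[−1, −2], [1, 0]], [a_n, a_{n−1}]ᵀ = M·[a_{n−1}, a_{n−2}]ᵀ, so [a_10, a_9]ᵀ = M⁹·[a_1, a_0]ᵀ.
M⁹ = [[11, 34], [−17, −6]], giving [a_10, a_9]ᵀ = [[−101], [63]].

−101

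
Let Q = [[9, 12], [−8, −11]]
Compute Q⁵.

tr Q = −2 and det Q = −3, so the characteristic polynomial is λ² − (−2)λ + (−3) with roots −3 and 1.
Eigenvectors give P = [[1, 3], [−1, −2]] with P⁻¹ = [[−2, −3], [1, 1]], and Q = P·diag(−3, 1)·P⁻¹.
Then Q⁵ = P·diag(−243, 1)·P⁻¹ = [[−243, 3], [243, −2]] · [[−2, −3], [1, 1]] = [[489, 732], [−488, −731]].

[[489, 732], [−488, −731]]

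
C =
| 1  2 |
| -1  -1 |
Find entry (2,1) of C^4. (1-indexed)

C^2 = [[-1, 0], [0, -1]]
C^3 = [[-1, -2], [1, 1]]
C^4 = [[1, 0], [0, 1]]

0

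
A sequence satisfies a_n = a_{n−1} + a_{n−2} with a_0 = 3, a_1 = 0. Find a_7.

With companion matrix A = [[1, 1], [1, 0]], [a_n, a_{n−1}]ᵀ = A·[a_{n−1}, a_{n−2}]ᵀ, so [a_7, a_6]ᵀ = A⁶·[a_1, a_0]ᵀ.
A⁶ = [[13, 8], [8, 5]], giving [a_7, a_6]ᵀ = [[24], [15]].

24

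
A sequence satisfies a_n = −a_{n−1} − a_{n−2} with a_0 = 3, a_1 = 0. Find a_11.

With companion matrix Q = [[−1, −1], [1, 0]], [a_n, a_{n−1}]ᵀ = Q·[a_{n−1}, a_{n−2}]ᵀ, so [a_11, a_10]ᵀ = Q^10·[a_1, a_0]ᵀ.
Q^10 = [[−1, −1], [1, 0]], giving [a_11, a_10]ᵀ = [[−3], [0]].

−3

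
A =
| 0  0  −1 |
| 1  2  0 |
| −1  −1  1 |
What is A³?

A² = [[1, 1, −1], [2, 4, −1], [−2, −3, 2]]
A³ = [[2, 3, −2], [5, 9, −3], [−5, −8, 4]]

[[2, 3, −2], [5, 9, −3], [−5, −8, 4]]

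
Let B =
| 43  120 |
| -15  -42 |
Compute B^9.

[[181243, 484680], [-60585, -162072]]

tr B = 1 and det B = -6, so the characteristic polynomial is λ² − (1)λ + (-6) with roots 3 and -2.
Eigenvectors give P = [[3, 8], [-1, -3]] with P⁻¹ = [[3, 8], [-1, -3]], and B = P·diag(3, -2)·P⁻¹.
Then B^9 = P·diag(19683, -512)·P⁻¹ = [[59049, -4096], [-19683, 1536]] · [[3, 8], [-1, -3]] = [[181243, 484680], [-60585, -162072]].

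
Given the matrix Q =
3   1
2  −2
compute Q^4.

Q^2 = [[11, 1], [2, 6]]
Q^3 = [[35, 9], [18, −10]]
Q^4 = [[123, 17], [34, 38]]

[[123, 17], [34, 38]]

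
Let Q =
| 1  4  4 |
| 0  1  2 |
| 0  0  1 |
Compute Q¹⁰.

[[1, 40, 400], [0, 1, 20], [0, 0, 1]]

Q = I + N where N = [[0, 4, 4], [0, 0, 2], [0, 0, 0]] is strictly upper-triangular, so N³ = 0.
(I + N)¹⁰ = I + 10·N + 45·N² = [[1, 40, 400], [0, 1, 20], [0, 0, 1]].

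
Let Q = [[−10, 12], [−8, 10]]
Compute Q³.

[[−40, 48], [−32, 40]]

tr Q = 0 and det Q = −4, so the characteristic polynomial is λ² − (0)λ + (−4) with roots 2 and −2.
Eigenvectors give P = [[−1, −3], [−1, −2]] with P⁻¹ = [[2, −3], [−1, 1]], and Q = P·diag(2, −2)·P⁻¹.
Then Q³ = P·diag(8, −8)·P⁻¹ = [[−8, 24], [−8, 16]] · [[2, −3], [−1, 1]] = [[−40, 48], [−32, 40]].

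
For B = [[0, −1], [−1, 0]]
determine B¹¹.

[[0, −1], [−1, 0]]

B² = I (check: tr B = 0 and det B = −1), so B¹¹ = B since 11 is odd.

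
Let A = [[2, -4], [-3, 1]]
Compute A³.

A² = [[16, -12], [-9, 13]]
A³ = [[68, -76], [-57, 49]]

[[68, -76], [-57, 49]]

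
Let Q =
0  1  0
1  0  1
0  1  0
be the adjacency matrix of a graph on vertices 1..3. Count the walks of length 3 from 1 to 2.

2

The number of length-3 walks from vertex 1 to vertex 2 is entry (1,2) of Q^3, where Q is the adjacency matrix.
Q^2 = [[1, 0, 1], [0, 2, 0], [1, 0, 1]]
Q^3 = [[0, 2, 0], [2, 0, 2], [0, 2, 0]]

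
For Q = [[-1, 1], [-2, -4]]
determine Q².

[[-1, -5], [10, 14]]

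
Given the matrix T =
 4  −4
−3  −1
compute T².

[[28, −12], [−9, 13]]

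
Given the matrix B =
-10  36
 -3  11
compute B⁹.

[[-1540, 6156], [-513, 2051]]

tr B = 1 and det B = -2, so the characteristic polynomial is λ² − (1)λ + (-2) with roots -1 and 2.
Eigenvectors give P = [[-4, -3], [-1, -1]] with P⁻¹ = [[-1, 3], [1, -4]], and B = P·diag(-1, 2)·P⁻¹.
Then B⁹ = P·diag(-1, 512)·P⁻¹ = [[4, -1536], [1, -512]] · [[-1, 3], [1, -4]] = [[-1540, 6156], [-513, 2051]].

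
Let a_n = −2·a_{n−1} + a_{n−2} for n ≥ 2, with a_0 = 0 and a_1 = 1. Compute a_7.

169

With companion matrix C = [[−2, 1], [1, 0]], [a_n, a_{n−1}]ᵀ = C·[a_{n−1}, a_{n−2}]ᵀ, so [a_7, a_6]ᵀ = C⁶·[a_1, a_0]ᵀ.
C⁶ = [[169, −70], [−70, 29]], giving [a_7, a_6]ᵀ = [[169], [−70]].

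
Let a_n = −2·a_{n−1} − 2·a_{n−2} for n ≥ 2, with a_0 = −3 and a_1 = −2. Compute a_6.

−40

With companion matrix M = [[−2, −2], [1, 0]], [a_n, a_{n−1}]ᵀ = M·[a_{n−1}, a_{n−2}]ᵀ, so [a_6, a_5]ᵀ = M⁵·[a_1, a_0]ᵀ.
M⁵ = [[8, 8], [−4, 0]], giving [a_6, a_5]ᵀ = [[−40], [8]].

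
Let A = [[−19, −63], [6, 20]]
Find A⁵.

tr A = 1 and det A = −2, so the characteristic polynomial is λ² − (1)λ + (−2) with roots −1 and 2.
Eigenvectors give P = [[7, −3], [−2, 1]] with P⁻¹ = [[1, 3], [2, 7]], and A = P·diag(−1, 2)·P⁻¹.
Then A⁵ = P·diag(−1, 32)·P⁻¹ = [[−7, −96], [2, 32]] · [[1, 3], [2, 7]] = [[−199, −693], [66, 230]].

[[−199, −693], [66, 230]]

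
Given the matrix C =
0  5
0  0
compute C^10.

C is strictly triangular, hence nilpotent: C^2 = 0, so C^10 = 0.

[[0, 0], [0, 0]]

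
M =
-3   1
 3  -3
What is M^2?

[[12, -6], [-18, 12]]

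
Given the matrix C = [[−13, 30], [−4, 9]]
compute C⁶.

[[4369, −10920], [1456, −3639]]

tr C = −4 and det C = 3, so the characteristic polynomial is λ² − (−4)λ + (3) with roots −1 and −3.
Eigenvectors give P = [[−5, 3], [−2, 1]] with P⁻¹ = [[1, −3], [2, −5]], and C = P·diag(−1, −3)·P⁻¹.
Then C⁶ = P·diag(1, 729)·P⁻¹ = [[−5, 2187], [−2, 729]] · [[1, −3], [2, −5]] = [[4369, −10920], [1456, −3639]].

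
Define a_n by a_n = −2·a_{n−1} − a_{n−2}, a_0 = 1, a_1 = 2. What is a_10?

−29

With companion matrix C = [[−2, −1], [1, 0]], [a_n, a_{n−1}]ᵀ = C·[a_{n−1}, a_{n−2}]ᵀ, so [a_10, a_9]ᵀ = C^9·[a_1, a_0]ᵀ.
C^9 = [[−10, −9], [9, 8]], giving [a_10, a_9]ᵀ = [[−29], [26]].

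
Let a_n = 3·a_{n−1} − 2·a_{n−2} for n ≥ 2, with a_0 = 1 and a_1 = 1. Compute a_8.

With companion matrix C = [[3, −2], [1, 0]], [a_n, a_{n−1}]ᵀ = C·[a_{n−1}, a_{n−2}]ᵀ, so [a_8, a_7]ᵀ = C⁷·[a_1, a_0]ᵀ.
C⁷ = [[255, −254], [127, −126]], giving [a_8, a_7]ᵀ = [[1], [1]].

1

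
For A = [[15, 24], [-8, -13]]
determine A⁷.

tr A = 2 and det A = -3, so the characteristic polynomial is λ² − (2)λ + (-3) with roots -1 and 3.
Eigenvectors give P = [[-3, -2], [2, 1]] with P⁻¹ = [[1, 2], [-2, -3]], and A = P·diag(-1, 3)·P⁻¹.
Then A⁷ = P·diag(-1, 2187)·P⁻¹ = [[3, -4374], [-2, 2187]] · [[1, 2], [-2, -3]] = [[8751, 13128], [-4376, -6565]].

[[8751, 13128], [-4376, -6565]]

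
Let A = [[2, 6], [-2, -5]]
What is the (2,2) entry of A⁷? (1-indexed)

-509

tr A = -3 and det A = 2, so the characteristic polynomial is λ² − (-3)λ + (2) with roots -1 and -2.
Eigenvectors give P = [[-2, 3], [1, -2]] with P⁻¹ = [[-2, -3], [-1, -2]], and A = P·diag(-1, -2)·P⁻¹.
Then A⁷ = P·diag(-1, -128)·P⁻¹ = [[2, -384], [-1, 256]] · [[-2, -3], [-1, -2]] = [[380, 762], [-254, -509]].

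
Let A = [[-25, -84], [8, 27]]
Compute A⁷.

tr A = 2 and det A = -3, so the characteristic polynomial is λ² − (2)λ + (-3) with roots 3 and -1.
Eigenvectors give P = [[-3, 7], [1, -2]] with P⁻¹ = [[2, 7], [1, 3]], and A = P·diag(3, -1)·P⁻¹.
Then A⁷ = P·diag(2187, -1)·P⁻¹ = [[-6561, -7], [2187, 2]] · [[2, 7], [1, 3]] = [[-13129, -45948], [4376, 15315]].

[[-13129, -45948], [4376, 15315]]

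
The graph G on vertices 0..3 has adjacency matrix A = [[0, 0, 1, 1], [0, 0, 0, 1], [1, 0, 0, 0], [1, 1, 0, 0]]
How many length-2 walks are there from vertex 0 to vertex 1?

The number of length-2 walks from vertex 0 to vertex 1 is entry (0,1) of A^2, where A is the adjacency matrix.
A^2 = [[2, 1, 0, 0], [1, 1, 0, 0], [0, 0, 1, 1], [0, 0, 1, 2]]

1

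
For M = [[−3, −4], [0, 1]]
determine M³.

M² = [[9, 8], [0, 1]]
M³ = [[−27, −28], [0, 1]]

[[−27, −28], [0, 1]]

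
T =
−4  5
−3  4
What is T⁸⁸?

[[1, 0], [0, 1]]

T² = I (check: tr T = 0 and det T = −1), so T⁸⁸ = I since 88 is even.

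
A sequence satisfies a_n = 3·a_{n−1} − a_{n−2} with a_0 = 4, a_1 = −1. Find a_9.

With companion matrix C = [[3, −1], [1, 0]], [a_n, a_{n−1}]ᵀ = C·[a_{n−1}, a_{n−2}]ᵀ, so [a_9, a_8]ᵀ = C^8·[a_1, a_0]ᵀ.
C^8 = [[2584, −987], [987, −377]], giving [a_9, a_8]ᵀ = [[−6532], [−2495]].

−6532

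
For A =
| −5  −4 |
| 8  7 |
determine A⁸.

[[−6559, −6560], [13120, 13121]]

tr A = 2 and det A = −3, so the characteristic polynomial is λ² − (2)λ + (−3) with roots −1 and 3.
Eigenvectors give P = [[−1, −1], [1, 2]] with P⁻¹ = [[−2, −1], [1, 1]], and A = P·diag(−1, 3)·P⁻¹.
Then A⁸ = P·diag(1, 6561)·P⁻¹ = [[−1, −6561], [1, 13122]] · [[−2, −1], [1, 1]] = [[−6559, −6560], [13120, 13121]].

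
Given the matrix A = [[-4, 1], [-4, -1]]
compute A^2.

[[12, -5], [20, -3]]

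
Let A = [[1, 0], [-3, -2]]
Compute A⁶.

[[1, 0], [63, 64]]

tr A = -1 and det A = -2, so the characteristic polynomial is λ² − (-1)λ + (-2) with roots -2 and 1.
Eigenvectors give P = [[0, -1], [-1, 1]] with P⁻¹ = [[-1, -1], [-1, 0]], and A = P·diag(-2, 1)·P⁻¹.
Then A⁶ = P·diag(64, 1)·P⁻¹ = [[0, -1], [-64, 1]] · [[-1, -1], [-1, 0]] = [[1, 0], [63, 64]].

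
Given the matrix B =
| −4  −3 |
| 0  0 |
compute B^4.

[[256, 192], [0, 0]]

B^2 = [[16, 12], [0, 0]]
B^3 = [[−64, −48], [0, 0]]
B^4 = [[256, 192], [0, 0]]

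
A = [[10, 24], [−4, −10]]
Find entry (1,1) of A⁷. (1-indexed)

640

tr A = 0 and det A = −4, so the characteristic polynomial is λ² − (0)λ + (−4) with roots −2 and 2.
Eigenvectors give P = [[2, 3], [−1, −1]] with P⁻¹ = [[−1, −3], [1, 2]], and A = P·diag(−2, 2)·P⁻¹.
Then A⁷ = P·diag(−128, 128)·P⁻¹ = [[−256, 384], [128, −128]] · [[−1, −3], [1, 2]] = [[640, 1536], [−256, −640]].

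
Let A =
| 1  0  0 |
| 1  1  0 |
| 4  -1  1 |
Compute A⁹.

A = I + N where N = [[0, 0, 0], [1, 0, 0], [4, -1, 0]] is strictly lower-triangular, so N³ = 0.
(I + N)⁹ = I + 9·N + 36·N² = [[1, 0, 0], [9, 1, 0], [0, -9, 1]].

[[1, 0, 0], [9, 1, 0], [0, -9, 1]]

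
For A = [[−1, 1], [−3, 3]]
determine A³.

[[−4, 4], [−12, 12]]

A² = [[−2, 2], [−6, 6]]
A³ = [[−4, 4], [−12, 12]]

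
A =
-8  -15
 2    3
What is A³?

[[-122, -285], [38, 87]]

tr A = -5 and det A = 6, so the characteristic polynomial is λ² − (-5)λ + (6) with roots -2 and -3.
Eigenvectors give P = [[-5, -3], [2, 1]] with P⁻¹ = [[1, 3], [-2, -5]], and A = P·diag(-2, -3)·P⁻¹.
Then A³ = P·diag(-8, -27)·P⁻¹ = [[40, 81], [-16, -27]] · [[1, 3], [-2, -5]] = [[-122, -285], [38, 87]].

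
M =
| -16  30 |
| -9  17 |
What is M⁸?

[[-1274, 2550], [-765, 1531]]

tr M = 1 and det M = -2, so the characteristic polynomial is λ² − (1)λ + (-2) with roots -1 and 2.
Eigenvectors give P = [[2, -5], [1, -3]] with P⁻¹ = [[3, -5], [1, -2]], and M = P·diag(-1, 2)·P⁻¹.
Then M⁸ = P·diag(1, 256)·P⁻¹ = [[2, -1280], [1, -768]] · [[3, -5], [1, -2]] = [[-1274, 2550], [-765, 1531]].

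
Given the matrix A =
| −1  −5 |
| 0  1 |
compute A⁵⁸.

A² = I (check: tr A = 0 and det A = −1), so A⁵⁸ = I since 58 is even.

[[1, 0], [0, 1]]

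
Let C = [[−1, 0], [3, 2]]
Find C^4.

[[1, 0], [15, 16]]

tr C = 1 and det C = −2, so the characteristic polynomial is λ² − (1)λ + (−2) with roots 2 and −1.
Eigenvectors give P = [[0, −1], [1, 1]] with P⁻¹ = [[1, 1], [−1, 0]], and C = P·diag(2, −1)·P⁻¹.
Then C^4 = P·diag(16, 1)·P⁻¹ = [[0, −1], [16, 1]] · [[1, 1], [−1, 0]] = [[1, 0], [15, 16]].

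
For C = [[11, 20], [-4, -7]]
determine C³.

tr C = 4 and det C = 3, so the characteristic polynomial is λ² − (4)λ + (3) with roots 3 and 1.
Eigenvectors give P = [[-5, 2], [2, -1]] with P⁻¹ = [[-1, -2], [-2, -5]], and C = P·diag(3, 1)·P⁻¹.
Then C³ = P·diag(27, 1)·P⁻¹ = [[-135, 2], [54, -1]] · [[-1, -2], [-2, -5]] = [[131, 260], [-52, -103]].

[[131, 260], [-52, -103]]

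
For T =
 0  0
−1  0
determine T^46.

T is strictly triangular, hence nilpotent: T^2 = 0, so T^46 = 0.

[[0, 0], [0, 0]]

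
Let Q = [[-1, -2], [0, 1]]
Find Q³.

[[-1, -2], [0, 1]]

Q² = I (check: tr Q = 0 and det Q = -1), so Q³ = Q since 3 is odd.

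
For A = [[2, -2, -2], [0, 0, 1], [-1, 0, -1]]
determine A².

[[6, -4, -4], [-1, 0, -1], [-1, 2, 3]]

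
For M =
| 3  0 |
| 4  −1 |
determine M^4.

[[81, 0], [80, 1]]

tr M = 2 and det M = −3, so the characteristic polynomial is λ² − (2)λ + (−3) with roots 3 and −1.
Eigenvectors give P = [[1, 0], [1, −1]] with P⁻¹ = [[1, 0], [1, −1]], and M = P·diag(3, −1)·P⁻¹.
Then M^4 = P·diag(81, 1)·P⁻¹ = [[81, 0], [81, −1]] · [[1, 0], [1, −1]] = [[81, 0], [80, 1]].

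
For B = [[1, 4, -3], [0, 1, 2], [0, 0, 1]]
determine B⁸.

[[1, 32, 200], [0, 1, 16], [0, 0, 1]]

B = I + N where N = [[0, 4, -3], [0, 0, 2], [0, 0, 0]] is strictly upper-triangular, so N³ = 0.
(I + N)⁸ = I + 8·N + 28·N² = [[1, 32, 200], [0, 1, 16], [0, 0, 1]].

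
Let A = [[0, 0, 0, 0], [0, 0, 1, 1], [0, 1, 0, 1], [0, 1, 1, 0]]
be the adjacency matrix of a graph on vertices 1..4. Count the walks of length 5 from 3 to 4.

11

The number of length-5 walks from vertex 3 to vertex 4 is entry (3,4) of A^5, where A is the adjacency matrix.
A^2 = [[0, 0, 0, 0], [0, 2, 1, 1], [0, 1, 2, 1], [0, 1, 1, 2]]
A^3 = [[0, 0, 0, 0], [0, 2, 3, 3], [0, 3, 2, 3], [0, 3, 3, 2]]
A^4 = [[0, 0, 0, 0], [0, 6, 5, 5], [0, 5, 6, 5], [0, 5, 5, 6]]
A^5 = [[0, 0, 0, 0], [0, 10, 11, 11], [0, 11, 10, 11], [0, 11, 11, 10]]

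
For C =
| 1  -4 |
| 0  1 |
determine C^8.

[[1, -32], [0, 1]]

C = I + N where N = [[0, -4], [0, 0]] is strictly upper-triangular, so N^2 = 0.
(I + N)^8 = I + 8·N = [[1, -32], [0, 1]].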